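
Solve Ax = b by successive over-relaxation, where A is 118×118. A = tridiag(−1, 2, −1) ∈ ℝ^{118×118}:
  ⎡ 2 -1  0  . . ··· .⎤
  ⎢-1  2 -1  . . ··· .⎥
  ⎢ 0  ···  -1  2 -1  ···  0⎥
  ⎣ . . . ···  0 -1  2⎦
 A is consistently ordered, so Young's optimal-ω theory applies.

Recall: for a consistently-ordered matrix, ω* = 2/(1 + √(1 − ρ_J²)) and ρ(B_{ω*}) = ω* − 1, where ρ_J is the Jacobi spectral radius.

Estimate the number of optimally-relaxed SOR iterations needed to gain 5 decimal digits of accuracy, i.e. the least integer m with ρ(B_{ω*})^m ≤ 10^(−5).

m = 219

ρ_J = max_k |cos(kπ/119)| = cos(π/119) = 0.9996515
√(1−ρ_J²) simplifies to sin(π/119) = 0.0263969.
Then 2/(1+√(1−ρ_J²)) = 2/(1+0.0263969); ω* = 2/1.0263969 = 1.9485640.
At ω = 1.9485640 every |λ(B_ω)| = ω−1, so ρ_SOR = 0.9485640.
Need (0.9485640)^m ≤ 10^(−5): m ≥ 5·ln10/|ln 0.9485640| = 11.5129/0.052806 = 218.023 ⇒ m = 219.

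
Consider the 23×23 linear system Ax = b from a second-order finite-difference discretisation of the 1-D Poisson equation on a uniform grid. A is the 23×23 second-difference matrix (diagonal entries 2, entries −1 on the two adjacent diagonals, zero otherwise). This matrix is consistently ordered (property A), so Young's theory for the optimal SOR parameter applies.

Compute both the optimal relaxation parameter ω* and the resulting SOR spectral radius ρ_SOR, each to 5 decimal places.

ω* = 1.76909, ρ_SOR = 0.76909

½·tridiag(1,0,1) at n=23: λ_k = cos(kπ/24); max |λ| at k=1 ⇒ ρ_J = cos(π/24) ≈ 0.99144.
√(1 − cos²(π/24)) = sin(π/24) ≈ 0.130526.
ω* = 2/(1 + 0.130526) = 2/1.130526 = 1.76909.
and ρ(B_{ω*}) = 1.76909 − 1 = 0.76909.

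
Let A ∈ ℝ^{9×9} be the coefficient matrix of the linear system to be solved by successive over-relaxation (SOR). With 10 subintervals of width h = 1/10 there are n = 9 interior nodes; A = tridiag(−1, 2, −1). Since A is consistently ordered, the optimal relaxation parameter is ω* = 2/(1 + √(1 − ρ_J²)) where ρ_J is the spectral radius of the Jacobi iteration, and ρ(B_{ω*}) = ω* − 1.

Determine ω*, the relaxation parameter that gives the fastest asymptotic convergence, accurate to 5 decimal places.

½·tridiag(1,0,1) at n=9: λ_k = cos(kπ/10); max |λ| at k=1 ⇒ ρ_J = cos(π/10) ≈ 0.95106.
1 − cos²(π/10) = sin²(π/10) ⇒ √(1−ρ_J²) = sin(π/10) = 0.309017.
Then 2/(1+√(1−ρ_J²)) = 2/(1+0.309017); ω* = 2/1.309017 = 1.52786.
ρ(B_{ω*}) = ω*−1 = 0.52786

ω* = 1.52786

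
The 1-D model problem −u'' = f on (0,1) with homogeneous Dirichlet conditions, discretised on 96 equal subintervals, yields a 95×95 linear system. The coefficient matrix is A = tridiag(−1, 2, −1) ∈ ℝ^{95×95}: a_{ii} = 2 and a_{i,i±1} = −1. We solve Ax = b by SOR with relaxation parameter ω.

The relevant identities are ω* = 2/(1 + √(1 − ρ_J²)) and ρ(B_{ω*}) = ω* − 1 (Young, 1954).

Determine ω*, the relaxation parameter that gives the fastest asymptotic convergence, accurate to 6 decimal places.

ρ_J = max_k |cos(kπ/96)| = cos(π/96) = 0.999465
√(1−ρ_J²) simplifies to sin(π/96) = 0.0327191.
Young: ω* = 2/(1+√(1−ρ_J²)) = 2/(1+0.0327191) = 2/1.0327191 = 1.936635.
[ρ_SOR] ω* − 1 = 0.936635.

ω* = 1.936635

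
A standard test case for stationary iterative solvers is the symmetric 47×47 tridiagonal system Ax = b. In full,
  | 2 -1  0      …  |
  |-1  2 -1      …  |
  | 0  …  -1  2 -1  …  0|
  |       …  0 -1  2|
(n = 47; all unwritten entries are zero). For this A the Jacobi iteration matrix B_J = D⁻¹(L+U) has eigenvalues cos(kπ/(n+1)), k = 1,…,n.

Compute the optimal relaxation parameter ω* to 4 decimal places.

ρ_J = max_k |cos(kπ/48)| = cos(π/48) = 0.9979
root = sin(π/48) = 0.06540  (since 1−cos² = sin²).
ω* = 2/(1 + 0.06540) = 2/1.06540 = 1.8772.
[ρ_SOR] ω* − 1 = 0.8772.

ω* = 1.8772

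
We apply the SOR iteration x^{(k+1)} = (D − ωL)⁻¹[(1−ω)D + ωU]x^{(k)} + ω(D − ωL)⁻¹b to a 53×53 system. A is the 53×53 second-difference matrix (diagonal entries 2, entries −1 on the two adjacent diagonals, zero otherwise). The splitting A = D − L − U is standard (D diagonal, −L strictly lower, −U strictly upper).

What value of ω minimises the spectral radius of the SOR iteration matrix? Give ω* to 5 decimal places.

ω* = 1.89010

spectrum of D⁻¹(L+U) = {cos(kπ/54) : 1≤k≤53}; ρ_J = cos(π/54) = 0.99831.
√(1 − cos²(π/54)) = sin(π/54) ≈ 0.058145.
So ω* = 2/1.058145 = 1.89010 (Young).
ρ_SOR = ω* − 1 ≈ 0.89010.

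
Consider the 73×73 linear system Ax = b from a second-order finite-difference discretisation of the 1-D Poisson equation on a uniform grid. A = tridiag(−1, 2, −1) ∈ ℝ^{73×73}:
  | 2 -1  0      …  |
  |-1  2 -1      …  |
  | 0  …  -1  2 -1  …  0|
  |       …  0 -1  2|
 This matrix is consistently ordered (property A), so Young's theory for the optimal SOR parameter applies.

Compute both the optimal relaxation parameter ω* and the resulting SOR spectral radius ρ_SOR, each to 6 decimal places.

ρ_J = max_k |cos(kπ/74)| = cos(π/74) = 0.999099
√(1 − cos²(π/74)) = sin(π/74) ≈ 0.0424412.
So ω* = 2/1.0424412 = 1.918573 (Young).
ρ_SOR = ω* − 1 ≈ 0.918573.

ω* = 1.918573, ρ_SOR = 0.918573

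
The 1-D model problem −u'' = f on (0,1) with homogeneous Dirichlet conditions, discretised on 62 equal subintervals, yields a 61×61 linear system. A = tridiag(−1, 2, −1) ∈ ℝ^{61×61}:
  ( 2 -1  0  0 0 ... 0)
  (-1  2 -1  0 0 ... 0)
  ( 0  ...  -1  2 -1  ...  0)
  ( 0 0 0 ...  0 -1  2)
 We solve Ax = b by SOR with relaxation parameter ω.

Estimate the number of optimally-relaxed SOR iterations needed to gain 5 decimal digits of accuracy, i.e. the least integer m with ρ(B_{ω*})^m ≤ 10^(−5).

[ρ_J] n=61: ρ(B_J) = cos(π/(n+1)) = cos(π/62) = 0.9987165.
√(1−ρ_J²) = |sin(π/62)| = 0.0506492
Then 2/(1+√(1−ρ_J²)) = 2/(1+0.0506492); ω* = 2/1.0506492 = 1.9035849.
At ω = 1.9035849 every |λ(B_ω)| = ω−1, so ρ_SOR = 0.9035849.
Need (0.9035849)^m ≤ 10^(−5): m ≥ 5·ln10/|ln 0.9035849| = 11.5129/0.101385 = 113.556 ⇒ m = 114.

m = 114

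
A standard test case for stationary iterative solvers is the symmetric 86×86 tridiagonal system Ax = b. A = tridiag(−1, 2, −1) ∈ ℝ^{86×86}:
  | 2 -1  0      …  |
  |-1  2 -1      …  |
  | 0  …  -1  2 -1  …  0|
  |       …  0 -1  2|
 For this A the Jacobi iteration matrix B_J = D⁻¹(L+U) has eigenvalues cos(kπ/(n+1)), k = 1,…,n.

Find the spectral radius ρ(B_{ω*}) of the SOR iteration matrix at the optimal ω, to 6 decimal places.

spectrum of D⁻¹(L+U) = {cos(kπ/87) : 1≤k≤86}; ρ_J = cos(π/87) = 0.999348.
root = sin(π/87) = 0.0361024  (since 1−cos² = sin²).
ω* = 2 / (1 + 0.0361024) = 2 / 1.0361024 ≈ 1.930311.
ρ(B_{ω*}) = ω*−1 = 0.930311

ρ_SOR = 0.930311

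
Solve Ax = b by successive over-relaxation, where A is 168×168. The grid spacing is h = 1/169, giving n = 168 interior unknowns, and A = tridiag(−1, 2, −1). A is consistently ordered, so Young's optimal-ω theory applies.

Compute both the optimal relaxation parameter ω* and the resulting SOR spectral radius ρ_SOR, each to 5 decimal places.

With n=168, ρ(Jacobi) = cos(π/169) = 0.99983.
1 − cos²(π/169) = sin²(π/169) ⇒ √(1−ρ_J²) = sin(π/169) = 0.018588.
ω* = 2/(1 + 0.018588) = 2/1.018588 = 1.96350.
At ω = 1.96350 every |λ(B_ω)| = ω−1, so ρ_SOR = 0.96350.

ω* = 1.96350, ρ_SOR = 0.96350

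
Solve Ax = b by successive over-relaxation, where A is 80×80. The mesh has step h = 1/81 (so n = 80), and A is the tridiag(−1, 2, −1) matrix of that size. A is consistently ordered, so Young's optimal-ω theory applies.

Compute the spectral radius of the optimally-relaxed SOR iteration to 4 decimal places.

With n=80, ρ(Jacobi) = cos(π/81) = 0.9992.
root = sin(π/81) = 0.03878  (since 1−cos² = sin²).
Then 2/(1+√(1−ρ_J²)) = 2/(1+0.03878); ω* = 2/1.03878 = 1.9253.
ρ_SOR = ω* − 1 ≈ 0.9253.

ρ_SOR = 0.9253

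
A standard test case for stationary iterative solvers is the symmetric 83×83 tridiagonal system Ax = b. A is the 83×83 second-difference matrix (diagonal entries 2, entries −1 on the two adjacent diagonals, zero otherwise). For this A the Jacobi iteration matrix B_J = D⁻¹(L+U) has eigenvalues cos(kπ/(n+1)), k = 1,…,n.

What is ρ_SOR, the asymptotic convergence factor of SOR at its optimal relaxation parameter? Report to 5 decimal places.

B_J for the 83×83 system has eigenvalues cos(kπ/84); ρ_J = cos(π/84) = 0.99930.
√(1−ρ_J²) = |sin(π/84)| = 0.037391
ω* = 2 / (1 + 0.037391) = 2 / 1.037391 ≈ 1.92791.
ρ_SOR = ω* − 1 ≈ 0.92791.

ρ_SOR = 0.92791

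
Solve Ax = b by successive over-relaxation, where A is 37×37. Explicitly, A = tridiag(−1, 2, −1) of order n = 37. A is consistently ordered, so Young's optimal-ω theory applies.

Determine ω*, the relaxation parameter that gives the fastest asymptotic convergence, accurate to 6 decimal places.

With n=37, ρ(Jacobi) = cos(π/38) = 0.996584.
√(1 − cos²(π/38)) = sin(π/38) ≈ 0.0825793.
Then 2/(1+√(1−ρ_J²)) = 2/(1+0.0825793); ω* = 2/1.0825793 = 1.847440.
and ρ(B_{ω*}) = 1.847440 − 1 = 0.847440.

ω* = 1.847440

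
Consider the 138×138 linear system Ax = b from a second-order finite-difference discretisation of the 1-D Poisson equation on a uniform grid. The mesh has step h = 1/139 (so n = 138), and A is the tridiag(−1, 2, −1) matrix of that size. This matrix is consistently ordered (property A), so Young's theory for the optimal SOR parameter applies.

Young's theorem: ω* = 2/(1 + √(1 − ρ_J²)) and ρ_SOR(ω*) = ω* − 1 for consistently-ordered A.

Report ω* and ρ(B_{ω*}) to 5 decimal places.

ω* = 1.95580, ρ_SOR = 0.95580

With n=138, ρ(Jacobi) = cos(π/139) = 0.99974.
root = sin(π/139) = 0.022599  (since 1−cos² = sin²).
ω* = 2/(1+0.022599) = 1.95580
and ρ(B_{ω*}) = 1.95580 − 1 = 0.95580.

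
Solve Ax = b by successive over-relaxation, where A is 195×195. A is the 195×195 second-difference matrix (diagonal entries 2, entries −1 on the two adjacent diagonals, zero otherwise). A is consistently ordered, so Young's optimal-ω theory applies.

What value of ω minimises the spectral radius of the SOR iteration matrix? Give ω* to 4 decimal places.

ω* = 1.9684

With n=195, ρ(Jacobi) = cos(π/196) = 0.9999.
√(1−ρ_J²) simplifies to sin(π/196) = 0.01603.
Then 2/(1+√(1−ρ_J²)) = 2/(1+0.01603); ω* = 2/1.01603 = 1.9684.
ρ_SOR = ω* − 1 ≈ 0.9684.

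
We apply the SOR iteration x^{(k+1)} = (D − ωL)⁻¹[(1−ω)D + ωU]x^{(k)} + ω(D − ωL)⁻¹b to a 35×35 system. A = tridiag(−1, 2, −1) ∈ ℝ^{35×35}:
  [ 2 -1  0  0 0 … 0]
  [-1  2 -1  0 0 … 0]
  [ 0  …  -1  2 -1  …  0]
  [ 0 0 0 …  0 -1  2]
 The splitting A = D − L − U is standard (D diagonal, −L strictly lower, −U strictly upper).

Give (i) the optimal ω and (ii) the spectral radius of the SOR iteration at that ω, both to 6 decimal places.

½·tridiag(1,0,1) at n=35: λ_k = cos(kπ/36); max |λ| at k=1 ⇒ ρ_J = cos(π/36) ≈ 0.996195.
√(1−ρ_J²) simplifies to sin(π/36) = 0.0871557.
ω* = 2 / (1 + 0.0871557) = 2 / 1.0871557 ≈ 1.839663.
ρ_SOR = ω* − 1 ≈ 0.839663.

ω* = 1.839663, ρ_SOR = 0.839663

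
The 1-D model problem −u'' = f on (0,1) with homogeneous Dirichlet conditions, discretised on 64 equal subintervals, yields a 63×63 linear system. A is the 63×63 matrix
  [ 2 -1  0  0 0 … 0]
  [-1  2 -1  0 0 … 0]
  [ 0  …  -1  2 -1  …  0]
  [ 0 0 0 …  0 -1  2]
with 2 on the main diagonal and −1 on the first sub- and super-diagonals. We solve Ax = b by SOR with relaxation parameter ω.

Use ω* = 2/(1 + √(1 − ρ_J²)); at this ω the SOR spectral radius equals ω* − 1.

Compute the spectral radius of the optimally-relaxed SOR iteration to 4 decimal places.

ρ_SOR = 0.9065

spectrum of D⁻¹(L+U) = {cos(kπ/64) : 1≤k≤63}; ρ_J = cos(π/64) = 0.9988.
root = sin(π/64) = 0.04907  (since 1−cos² = sin²).
[ω*] 2 ÷ (1 + 0.04907) = 2 ÷ 1.04907 = 1.9065.
ρ(B_{ω*}) = ω*−1 = 0.9065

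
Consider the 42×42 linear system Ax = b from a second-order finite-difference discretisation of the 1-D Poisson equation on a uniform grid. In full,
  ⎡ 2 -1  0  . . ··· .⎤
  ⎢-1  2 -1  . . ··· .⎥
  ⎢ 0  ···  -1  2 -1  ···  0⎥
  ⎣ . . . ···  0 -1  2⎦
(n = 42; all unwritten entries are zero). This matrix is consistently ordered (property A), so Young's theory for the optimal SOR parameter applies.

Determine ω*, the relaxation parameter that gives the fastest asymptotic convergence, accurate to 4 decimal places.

ω* = 1.8639

n=42: λ(B_J) = 1 − λ(A)/2 = cos(kπ/43); k=1 gives ρ_J = 0.9973.
root = sin(π/43) = 0.07300  (since 1−cos² = sin²).
ω* = 2/(1+0.07300) = 1.8639
ρ_SOR = ω* − 1 = 1.8639 − 1 = 0.8639.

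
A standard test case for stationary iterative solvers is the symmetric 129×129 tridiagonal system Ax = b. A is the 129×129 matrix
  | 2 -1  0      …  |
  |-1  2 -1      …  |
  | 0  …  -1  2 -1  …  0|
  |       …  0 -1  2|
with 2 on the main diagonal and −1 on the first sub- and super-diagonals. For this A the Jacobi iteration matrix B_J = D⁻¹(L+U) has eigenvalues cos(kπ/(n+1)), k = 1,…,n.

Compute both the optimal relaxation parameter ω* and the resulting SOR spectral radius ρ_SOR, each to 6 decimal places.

ω* = 1.952813, ρ_SOR = 0.952813

spectrum of D⁻¹(L+U) = {cos(kπ/130) : 1≤k≤129}; ρ_J = cos(π/130) = 0.999708.
root = sin(π/130) = 0.0241637  (since 1−cos² = sin²).
[ω*] 2 ÷ (1 + 0.0241637) = 2 ÷ 1.0241637 = 1.952813.
At ω = 1.952813 every |λ(B_ω)| = ω−1, so ρ_SOR = 0.952813.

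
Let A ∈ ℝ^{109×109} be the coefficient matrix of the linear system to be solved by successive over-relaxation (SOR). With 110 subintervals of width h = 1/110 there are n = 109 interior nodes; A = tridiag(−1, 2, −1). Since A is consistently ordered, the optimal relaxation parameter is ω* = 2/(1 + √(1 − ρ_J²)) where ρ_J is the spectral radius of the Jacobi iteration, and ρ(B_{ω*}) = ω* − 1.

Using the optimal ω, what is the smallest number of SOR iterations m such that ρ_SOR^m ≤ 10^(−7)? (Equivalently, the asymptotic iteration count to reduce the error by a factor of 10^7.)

m = 283

[ρ_J] n=109: ρ(B_J) = cos(π/(n+1)) = cos(π/110) = 0.9995922.
√(1−ρ_J²) = |sin(π/110)| = 0.0285561
ω* = 2/(1 + 0.0285561) = 2/1.0285561 = 1.9444734.
ρ(B_{ω*}) = ω*−1 = 0.9444734
7·ln10 = 16.1181; −ln(0.9444734) = 0.0571278; m = ⌈16.1181/0.0571278⌉ = ⌈282.141⌉ = 283.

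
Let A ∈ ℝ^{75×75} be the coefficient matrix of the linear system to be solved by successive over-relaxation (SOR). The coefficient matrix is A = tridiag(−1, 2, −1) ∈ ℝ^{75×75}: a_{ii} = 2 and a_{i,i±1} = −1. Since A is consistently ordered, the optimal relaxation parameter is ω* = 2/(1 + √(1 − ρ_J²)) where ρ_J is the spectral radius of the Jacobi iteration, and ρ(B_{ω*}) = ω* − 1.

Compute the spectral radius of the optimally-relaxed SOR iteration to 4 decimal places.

ρ_SOR = 0.9206

With n=75, ρ(Jacobi) = cos(π/76) = 0.9991.
root = sin(π/76) = 0.04132  (since 1−cos² = sin²).
ω* = 2/(1 + 0.04132) = 2/1.04132 = 1.9206.
ρ_SOR = ω* − 1 = 1.9206 − 1 = 0.9206.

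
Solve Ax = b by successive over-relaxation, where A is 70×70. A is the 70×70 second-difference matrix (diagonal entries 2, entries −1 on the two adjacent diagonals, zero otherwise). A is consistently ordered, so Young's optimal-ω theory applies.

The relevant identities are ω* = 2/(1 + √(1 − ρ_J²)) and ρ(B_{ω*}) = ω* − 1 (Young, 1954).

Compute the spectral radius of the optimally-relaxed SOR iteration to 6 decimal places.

n=70: λ(B_J) = 1 − λ(A)/2 = cos(kπ/71); k=1 gives ρ_J = 0.999021.
√(1−ρ_J²) simplifies to sin(π/71) = 0.0442333.
ω* = 2 / (1 + 0.0442333) = 2 / 1.0442333 ≈ 1.915281.
At ω = 1.915281 every |λ(B_ω)| = ω−1, so ρ_SOR = 0.915281.

ρ_SOR = 0.915281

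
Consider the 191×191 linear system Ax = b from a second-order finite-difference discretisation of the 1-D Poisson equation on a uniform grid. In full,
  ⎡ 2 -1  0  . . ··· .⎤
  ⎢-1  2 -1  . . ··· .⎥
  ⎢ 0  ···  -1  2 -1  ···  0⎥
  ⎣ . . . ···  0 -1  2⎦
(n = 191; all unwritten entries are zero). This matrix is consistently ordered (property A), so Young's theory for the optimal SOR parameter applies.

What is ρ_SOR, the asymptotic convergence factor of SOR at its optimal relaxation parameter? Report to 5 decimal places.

ρ_SOR = 0.96780

[ρ_J] n=191: ρ(B_J) = cos(π/(n+1)) = cos(π/192) = 0.99987.
root = sin(π/192) = 0.016362  (since 1−cos² = sin²).
ω* = 2/(1 + 0.016362) = 2/1.016362 = 1.96780.
ρ_SOR = ω* − 1 = 1.96780 − 1 = 0.96780.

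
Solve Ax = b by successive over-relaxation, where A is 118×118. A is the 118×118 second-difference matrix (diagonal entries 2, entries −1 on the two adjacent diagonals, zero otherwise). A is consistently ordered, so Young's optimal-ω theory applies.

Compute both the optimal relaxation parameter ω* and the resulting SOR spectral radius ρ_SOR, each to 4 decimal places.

ω* = 1.9486, ρ_SOR = 0.9486

n=118: λ(B_J) = 1 − λ(A)/2 = cos(kπ/119); k=1 gives ρ_J = 0.9997.
√(1 − cos²(π/119)) = sin(π/119) ≈ 0.02640.
[ω*] 2 ÷ (1 + 0.02640) = 2 ÷ 1.02640 = 1.9486.
Hence ρ(B_{ω*}) = 1.9486 − 1 = 0.9486.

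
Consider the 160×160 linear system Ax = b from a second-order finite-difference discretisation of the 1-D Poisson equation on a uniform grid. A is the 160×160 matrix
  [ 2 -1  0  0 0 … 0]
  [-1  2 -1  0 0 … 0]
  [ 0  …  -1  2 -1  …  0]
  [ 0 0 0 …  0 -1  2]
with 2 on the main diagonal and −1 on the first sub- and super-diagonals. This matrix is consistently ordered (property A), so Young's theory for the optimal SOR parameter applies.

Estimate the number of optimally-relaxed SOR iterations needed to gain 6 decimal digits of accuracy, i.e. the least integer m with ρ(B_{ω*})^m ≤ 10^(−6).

m = 354

n=160: λ(B_J) = 1 − λ(A)/2 = cos(kπ/161); k=1 gives ρ_J = 0.9998096.
root = sin(π/161) = 0.0195118  (since 1−cos² = sin²).
Young: ω* = 2/(1+√(1−ρ_J²)) = 2/(1+0.0195118) = 2/1.0195118 = 1.9617232.
At ω = 1.9617232 every |λ(B_ω)| = ω−1, so ρ_SOR = 0.9617232.
m ≥ 6·ln10 / (−ln 0.9617232) = 353.984; smallest integer m = 354.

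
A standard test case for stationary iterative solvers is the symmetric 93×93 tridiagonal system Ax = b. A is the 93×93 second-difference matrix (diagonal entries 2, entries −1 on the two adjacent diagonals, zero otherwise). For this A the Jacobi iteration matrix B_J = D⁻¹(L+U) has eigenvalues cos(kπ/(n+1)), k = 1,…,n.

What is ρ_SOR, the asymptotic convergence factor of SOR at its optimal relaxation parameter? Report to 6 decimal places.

ρ_SOR = 0.935331

spectrum of D⁻¹(L+U) = {cos(kπ/94) : 1≤k≤93}; ρ_J = cos(π/94) = 0.999442.
root = sin(π/94) = 0.0334150  (since 1−cos² = sin²).
[ω*] 2 ÷ (1 + 0.0334150) = 2 ÷ 1.0334150 = 1.935331.
and ρ(B_{ω*}) = 1.935331 − 1 = 0.935331.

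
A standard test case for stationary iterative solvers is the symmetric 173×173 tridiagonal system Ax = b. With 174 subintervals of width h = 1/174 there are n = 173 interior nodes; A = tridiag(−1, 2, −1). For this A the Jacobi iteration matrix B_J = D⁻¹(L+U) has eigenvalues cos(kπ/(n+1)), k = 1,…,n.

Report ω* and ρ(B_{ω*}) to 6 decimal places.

n=173: λ(B_J) = 1 − λ(A)/2 = cos(kπ/174); k=1 gives ρ_J = 0.999837.
√(1−ρ_J²) = |sin(π/174)| = 0.0180541
Then 2/(1+√(1−ρ_J²)) = 2/(1+0.0180541); ω* = 2/1.0180541 = 1.964532.
At ω = 1.964532 every |λ(B_ω)| = ω−1, so ρ_SOR = 0.964532.

ω* = 1.964532, ρ_SOR = 0.964532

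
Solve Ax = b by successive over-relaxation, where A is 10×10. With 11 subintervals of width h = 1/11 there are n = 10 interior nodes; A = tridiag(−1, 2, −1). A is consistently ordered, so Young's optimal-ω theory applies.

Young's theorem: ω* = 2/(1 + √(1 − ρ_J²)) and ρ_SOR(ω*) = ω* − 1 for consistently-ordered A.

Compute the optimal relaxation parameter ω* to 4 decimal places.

½·tridiag(1,0,1) at n=10: λ_k = cos(kπ/11); max |λ| at k=1 ⇒ ρ_J = cos(π/11) ≈ 0.9595.
1 − cos²(π/11) = sin²(π/11) ⇒ √(1−ρ_J²) = sin(π/11) = 0.28173.
ω* = 2 / (1 + 0.28173) = 2 / 1.28173 ≈ 1.5604.
At ω = 1.5604 every |λ(B_ω)| = ω−1, so ρ_SOR = 0.5604.

ω* = 1.5604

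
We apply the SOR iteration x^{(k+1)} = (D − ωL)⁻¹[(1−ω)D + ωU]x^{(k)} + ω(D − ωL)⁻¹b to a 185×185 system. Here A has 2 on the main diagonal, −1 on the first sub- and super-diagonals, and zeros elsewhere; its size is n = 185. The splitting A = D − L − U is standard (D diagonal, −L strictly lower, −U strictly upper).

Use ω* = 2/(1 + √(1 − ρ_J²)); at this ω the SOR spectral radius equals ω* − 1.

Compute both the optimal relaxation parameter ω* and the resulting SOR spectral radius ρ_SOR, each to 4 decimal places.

ω* = 1.9668, ρ_SOR = 0.9668

B_J for the 185×185 system has eigenvalues cos(kπ/186); ρ_J = cos(π/186) = 0.9999.
1 − cos²(π/186) = sin²(π/186) ⇒ √(1−ρ_J²) = sin(π/186) = 0.01689.
Then 2/(1+√(1−ρ_J²)) = 2/(1+0.01689); ω* = 2/1.01689 = 1.9668.
ρ_SOR = ω* − 1 = 1.9668 − 1 = 0.9668.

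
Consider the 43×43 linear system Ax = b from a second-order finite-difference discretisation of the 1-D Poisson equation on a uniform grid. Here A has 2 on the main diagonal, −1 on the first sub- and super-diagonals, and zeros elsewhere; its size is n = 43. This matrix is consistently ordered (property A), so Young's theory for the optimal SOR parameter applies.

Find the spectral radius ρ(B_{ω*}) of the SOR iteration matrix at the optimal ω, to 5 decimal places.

n=43: λ(B_J) = 1 − λ(A)/2 = cos(kπ/44); k=1 gives ρ_J = 0.99745.
√(1−ρ_J²) simplifies to sin(π/44) = 0.071339.
ω* = 2/(1+0.071339) = 1.86682
At ω = 1.86682 every |λ(B_ω)| = ω−1, so ρ_SOR = 0.86682.

ρ_SOR = 0.86682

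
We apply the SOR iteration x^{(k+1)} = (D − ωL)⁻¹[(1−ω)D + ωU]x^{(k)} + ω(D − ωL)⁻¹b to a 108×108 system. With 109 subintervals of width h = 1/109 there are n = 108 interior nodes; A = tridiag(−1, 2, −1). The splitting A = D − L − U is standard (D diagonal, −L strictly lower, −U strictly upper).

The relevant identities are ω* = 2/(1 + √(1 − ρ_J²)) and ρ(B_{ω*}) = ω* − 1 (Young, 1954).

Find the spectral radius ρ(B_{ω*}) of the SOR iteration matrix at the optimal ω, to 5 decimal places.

With n=108, ρ(Jacobi) = cos(π/109) = 0.99958.
√(1−ρ_J²) simplifies to sin(π/109) = 0.028818.
ω* = 2 / (1 + 0.028818) = 2 / 1.028818 ≈ 1.94398.
Hence ρ(B_{ω*}) = 1.94398 − 1 = 0.94398.

ρ_SOR = 0.94398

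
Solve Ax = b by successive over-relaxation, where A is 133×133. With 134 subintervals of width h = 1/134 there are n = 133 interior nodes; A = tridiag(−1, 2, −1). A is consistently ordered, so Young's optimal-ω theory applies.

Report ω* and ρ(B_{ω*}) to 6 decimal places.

ω* = 1.954189, ρ_SOR = 0.954189

B_J for the 133×133 system has eigenvalues cos(kπ/134); ρ_J = cos(π/134) = 0.999725.
root = sin(π/134) = 0.0234426  (since 1−cos² = sin²).
ω* = 2/(1 + 0.0234426) = 2/1.0234426 = 1.954189.
At ω = 1.954189 every |λ(B_ω)| = ω−1, so ρ_SOR = 0.954189.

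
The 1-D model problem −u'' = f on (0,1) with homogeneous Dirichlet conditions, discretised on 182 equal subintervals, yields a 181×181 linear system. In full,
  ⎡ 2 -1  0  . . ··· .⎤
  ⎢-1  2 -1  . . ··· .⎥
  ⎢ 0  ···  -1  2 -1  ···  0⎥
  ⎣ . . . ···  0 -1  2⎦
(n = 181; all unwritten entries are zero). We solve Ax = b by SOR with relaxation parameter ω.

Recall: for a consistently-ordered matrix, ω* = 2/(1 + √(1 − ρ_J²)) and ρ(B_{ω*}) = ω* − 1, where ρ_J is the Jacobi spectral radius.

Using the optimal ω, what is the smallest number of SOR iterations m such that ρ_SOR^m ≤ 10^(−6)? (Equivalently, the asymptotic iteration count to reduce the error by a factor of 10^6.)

m = 401

ρ_J = max_k |cos(kπ/182)| = cos(π/182) = 0.9998510
√(1−ρ_J²) simplifies to sin(π/182) = 0.0172606.
Young: ω* = 2/(1+√(1−ρ_J²)) = 2/(1+0.0172606) = 2/1.0172606 = 1.9660645.
Hence ρ(B_{ω*}) = 1.9660645 − 1 = 0.9660645.
(0.9660645)^m ≤ 10^{−6}  ⇒  m·ln(0.9660645) ≤ −6·ln10  ⇒  m ≥ 400.163  ⇒  m = 401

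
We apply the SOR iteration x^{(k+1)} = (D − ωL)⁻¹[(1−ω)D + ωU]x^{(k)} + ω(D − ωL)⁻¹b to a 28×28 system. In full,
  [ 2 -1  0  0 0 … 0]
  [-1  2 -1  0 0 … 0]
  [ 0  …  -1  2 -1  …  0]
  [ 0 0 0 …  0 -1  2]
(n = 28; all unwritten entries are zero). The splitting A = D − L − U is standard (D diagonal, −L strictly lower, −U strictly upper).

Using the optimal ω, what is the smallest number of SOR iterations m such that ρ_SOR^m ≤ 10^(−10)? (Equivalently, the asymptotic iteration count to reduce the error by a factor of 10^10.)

n=28: λ(B_J) = 1 − λ(A)/2 = cos(kπ/29); k=1 gives ρ_J = 0.9941380.
1 − cos²(π/29) = sin²(π/29) ⇒ √(1−ρ_J²) = sin(π/29) = 0.1081190.
Young: ω* = 2/(1+√(1−ρ_J²)) = 2/(1+0.1081190) = 2/1.1081190 = 1.8048603.
ρ_SOR = ω* − 1 ≈ 0.8048603.
m ≥ 10·ln10 / (−ln 0.8048603) = 106.068; smallest integer m = 107.

m = 107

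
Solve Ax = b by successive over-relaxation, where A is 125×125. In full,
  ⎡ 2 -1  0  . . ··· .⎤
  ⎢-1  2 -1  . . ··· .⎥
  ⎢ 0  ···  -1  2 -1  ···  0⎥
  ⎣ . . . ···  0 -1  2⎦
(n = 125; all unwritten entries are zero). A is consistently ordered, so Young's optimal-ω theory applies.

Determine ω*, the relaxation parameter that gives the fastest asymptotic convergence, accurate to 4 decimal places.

ω* = 1.9514

spectrum of D⁻¹(L+U) = {cos(kπ/126) : 1≤k≤125}; ρ_J = cos(π/126) = 0.9997.
root = sin(π/126) = 0.02493  (since 1−cos² = sin²).
So ω* = 2/1.02493 = 1.9514 (Young).
[ρ_SOR] ω* − 1 = 0.9514.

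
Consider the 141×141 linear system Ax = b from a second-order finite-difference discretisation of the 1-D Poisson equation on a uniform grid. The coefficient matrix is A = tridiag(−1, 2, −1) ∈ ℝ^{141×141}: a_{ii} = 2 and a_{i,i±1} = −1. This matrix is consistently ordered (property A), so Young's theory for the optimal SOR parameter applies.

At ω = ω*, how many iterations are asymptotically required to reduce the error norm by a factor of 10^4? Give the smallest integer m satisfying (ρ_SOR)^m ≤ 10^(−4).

spectrum of D⁻¹(L+U) = {cos(kπ/142) : 1≤k≤141}; ρ_J = cos(π/142) = 0.9997553.
√(1−ρ_J²) = |sin(π/142)| = 0.0221221
ω* = 2/(1+0.0221221) = 1.9567134
ρ(B_{ω*}) = ω*−1 = 0.9567134
(0.9567134)^m ≤ 10^{−4}  ⇒  m·ln(0.9567134) ≤ −4·ln10  ⇒  m ≥ 208.137  ⇒  m = 209

m = 209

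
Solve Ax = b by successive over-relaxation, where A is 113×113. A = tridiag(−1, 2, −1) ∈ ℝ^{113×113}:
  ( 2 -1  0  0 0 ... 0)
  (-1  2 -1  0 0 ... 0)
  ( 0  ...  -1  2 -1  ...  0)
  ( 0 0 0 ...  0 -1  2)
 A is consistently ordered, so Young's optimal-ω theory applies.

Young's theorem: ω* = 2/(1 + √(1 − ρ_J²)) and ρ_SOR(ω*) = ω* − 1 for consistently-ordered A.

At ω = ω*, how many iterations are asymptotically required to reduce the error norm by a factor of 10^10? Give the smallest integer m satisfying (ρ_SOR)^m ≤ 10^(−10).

m = 418

With n=113, ρ(Jacobi) = cos(π/114) = 0.9996203.
1 − cos²(π/114) = sin²(π/114) ⇒ √(1−ρ_J²) = sin(π/114) = 0.0275543.
ω* = 2/(1 + 0.0275543) = 2/1.0275543 = 1.9463692.
ρ_SOR = ω* − 1 = 1.9463692 − 1 = 0.9463692.
m ≥ 10·ln10 / (−ln 0.9463692) = 417.722; smallest integer m = 418.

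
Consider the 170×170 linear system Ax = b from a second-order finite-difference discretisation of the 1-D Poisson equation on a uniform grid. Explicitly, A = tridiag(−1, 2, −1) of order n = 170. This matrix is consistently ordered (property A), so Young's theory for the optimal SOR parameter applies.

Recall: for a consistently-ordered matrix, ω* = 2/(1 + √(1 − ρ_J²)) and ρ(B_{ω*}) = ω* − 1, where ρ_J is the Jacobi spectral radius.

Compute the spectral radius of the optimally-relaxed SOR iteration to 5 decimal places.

ρ_SOR = 0.96392

With n=170, ρ(Jacobi) = cos(π/171) = 0.99983.
√(1−ρ_J²) = |sin(π/171)| = 0.018371
[ω*] 2 ÷ (1 + 0.018371) = 2 ÷ 1.018371 = 1.96392.
Hence ρ(B_{ω*}) = 1.96392 − 1 = 0.96392.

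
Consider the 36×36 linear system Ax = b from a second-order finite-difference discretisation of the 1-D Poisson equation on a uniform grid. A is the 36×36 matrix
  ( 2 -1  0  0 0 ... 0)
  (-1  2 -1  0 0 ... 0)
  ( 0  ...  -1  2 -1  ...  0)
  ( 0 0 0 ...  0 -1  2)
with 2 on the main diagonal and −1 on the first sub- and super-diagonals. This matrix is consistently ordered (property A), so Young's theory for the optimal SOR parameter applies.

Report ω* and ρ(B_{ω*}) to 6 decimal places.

spectrum of D⁻¹(L+U) = {cos(kπ/37) : 1≤k≤36}; ρ_J = cos(π/37) = 0.996397.
√(1 − cos²(π/37)) = sin(π/37) ≈ 0.0848059.
So ω* = 2/1.0848059 = 1.843648 (Young).
ρ_SOR = ω* − 1 ≈ 0.843648.

ω* = 1.843648, ρ_SOR = 0.843648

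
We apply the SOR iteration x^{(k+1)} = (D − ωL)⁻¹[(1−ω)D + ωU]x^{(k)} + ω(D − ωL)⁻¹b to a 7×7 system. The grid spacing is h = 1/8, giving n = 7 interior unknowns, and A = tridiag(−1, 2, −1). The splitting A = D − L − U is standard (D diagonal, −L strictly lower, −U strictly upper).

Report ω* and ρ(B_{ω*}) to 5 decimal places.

ω* = 1.44646, ρ_SOR = 0.44646

spectrum of D⁻¹(L+U) = {cos(kπ/8) : 1≤k≤7}; ρ_J = cos(π/8) = 0.92388.
√(1−ρ_J²) = |sin(π/8)| = 0.382683
Then 2/(1+√(1−ρ_J²)) = 2/(1+0.382683); ω* = 2/1.382683 = 1.44646.
[ρ_SOR] ω* − 1 = 0.44646.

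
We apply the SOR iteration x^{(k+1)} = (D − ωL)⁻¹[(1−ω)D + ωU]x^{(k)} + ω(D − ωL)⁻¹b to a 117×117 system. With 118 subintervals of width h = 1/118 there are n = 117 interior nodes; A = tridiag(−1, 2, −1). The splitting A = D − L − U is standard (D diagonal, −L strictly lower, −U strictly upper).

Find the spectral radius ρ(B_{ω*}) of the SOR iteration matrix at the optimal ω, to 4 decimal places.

With n=117, ρ(Jacobi) = cos(π/118) = 0.9996.
√(1−ρ_J²) = |sin(π/118)| = 0.02662
ω* = 2/(1+0.02662) = 1.9481
and ρ(B_{ω*}) = 1.9481 − 1 = 0.9481.

ρ_SOR = 0.9481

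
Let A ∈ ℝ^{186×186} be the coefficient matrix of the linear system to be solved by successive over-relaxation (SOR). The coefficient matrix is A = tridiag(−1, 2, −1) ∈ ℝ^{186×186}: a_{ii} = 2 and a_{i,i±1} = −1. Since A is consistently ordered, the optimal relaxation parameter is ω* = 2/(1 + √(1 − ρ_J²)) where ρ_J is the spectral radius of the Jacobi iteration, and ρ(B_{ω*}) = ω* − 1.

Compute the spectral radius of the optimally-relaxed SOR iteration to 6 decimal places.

ρ_SOR = 0.966957

n=186: λ(B_J) = 1 − λ(A)/2 = cos(kπ/187); k=1 gives ρ_J = 0.999859.
√(1 − cos²(π/187)) = sin(π/187) ≈ 0.0167992.
ω* = 2/(1 + 0.0167992) = 2/1.0167992 = 1.966957.
ρ_SOR = ω* − 1 = 1.966957 − 1 = 0.966957.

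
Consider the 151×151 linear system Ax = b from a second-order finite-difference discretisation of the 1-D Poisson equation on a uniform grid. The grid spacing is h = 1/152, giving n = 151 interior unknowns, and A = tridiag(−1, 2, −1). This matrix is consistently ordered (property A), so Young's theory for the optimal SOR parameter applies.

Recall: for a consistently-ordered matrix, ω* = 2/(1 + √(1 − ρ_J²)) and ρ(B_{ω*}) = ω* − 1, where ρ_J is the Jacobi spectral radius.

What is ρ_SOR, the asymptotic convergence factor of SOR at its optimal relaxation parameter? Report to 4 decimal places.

n=151: λ(B_J) = 1 − λ(A)/2 = cos(kπ/152); k=1 gives ρ_J = 0.9998.
√(1−ρ_J²) = |sin(π/152)| = 0.02067
ω* = 2 / (1 + 0.02067) = 2 / 1.02067 ≈ 1.9595.
At ω = 1.9595 every |λ(B_ω)| = ω−1, so ρ_SOR = 0.9595.

ρ_SOR = 0.9595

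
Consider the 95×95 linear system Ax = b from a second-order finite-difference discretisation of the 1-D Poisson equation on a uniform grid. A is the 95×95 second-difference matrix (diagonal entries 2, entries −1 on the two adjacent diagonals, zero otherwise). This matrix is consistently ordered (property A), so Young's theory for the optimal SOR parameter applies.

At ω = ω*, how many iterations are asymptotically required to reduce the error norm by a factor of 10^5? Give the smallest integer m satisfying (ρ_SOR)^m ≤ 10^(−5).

m = 176

With n=95, ρ(Jacobi) = cos(π/96) = 0.9994646.
√(1−ρ_J²) = |sin(π/96)| = 0.0327191
ω* = 2/(1 + 0.0327191) = 2/1.0327191 = 1.9366350.
and ρ(B_{ω*}) = 1.9366350 − 1 = 0.9366350.
Need (0.9366350)^m ≤ 10^(−5): m ≥ 5·ln10/|ln 0.9366350| = 11.5129/0.0654616 = 175.873 ⇒ m = 176.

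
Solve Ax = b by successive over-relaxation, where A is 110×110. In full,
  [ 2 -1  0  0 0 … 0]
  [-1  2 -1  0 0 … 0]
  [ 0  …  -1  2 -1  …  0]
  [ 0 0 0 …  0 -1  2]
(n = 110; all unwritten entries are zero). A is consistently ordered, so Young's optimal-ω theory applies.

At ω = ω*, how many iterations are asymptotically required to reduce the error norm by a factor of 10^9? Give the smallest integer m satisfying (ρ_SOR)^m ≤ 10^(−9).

spectrum of D⁻¹(L+U) = {cos(kπ/111) : 1≤k≤110}; ρ_J = cos(π/111) = 0.9995995.
1 − cos²(π/111) = sin²(π/111) ⇒ √(1−ρ_J²) = sin(π/111) = 0.0282989.
ω* = 2/(1 + 0.0282989) = 2/1.0282989 = 1.9449598.
At ω = 1.9449598 every |λ(B_ω)| = ω−1, so ρ_SOR = 0.9449598.
m ≥ 9·ln10 / (−ln 0.9449598) = 366.053; smallest integer m = 367.

m = 367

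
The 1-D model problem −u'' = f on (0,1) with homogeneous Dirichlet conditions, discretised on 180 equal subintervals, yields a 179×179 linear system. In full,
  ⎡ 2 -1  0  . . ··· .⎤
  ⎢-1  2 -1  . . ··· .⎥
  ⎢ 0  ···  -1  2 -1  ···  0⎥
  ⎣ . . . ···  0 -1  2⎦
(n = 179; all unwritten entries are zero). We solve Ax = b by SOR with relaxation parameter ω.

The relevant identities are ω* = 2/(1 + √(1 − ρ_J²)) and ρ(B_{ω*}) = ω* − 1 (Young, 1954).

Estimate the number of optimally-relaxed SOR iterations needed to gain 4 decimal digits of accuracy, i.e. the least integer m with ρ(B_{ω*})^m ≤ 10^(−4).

m = 264

½·tridiag(1,0,1) at n=179: λ_k = cos(kπ/180); max |λ| at k=1 ⇒ ρ_J = cos(π/180) ≈ 0.9998477.
√(1−ρ_J²) = |sin(π/180)| = 0.0174524
Young: ω* = 2/(1+√(1−ρ_J²)) = 2/(1+0.0174524) = 2/1.0174524 = 1.9656939.
[ρ_SOR] ω* − 1 = 0.9656939.
(0.9656939)^m ≤ 10^{−4}  ⇒  m·ln(0.9656939) ≤ −4·ln10  ⇒  m ≥ 263.843  ⇒  m = 264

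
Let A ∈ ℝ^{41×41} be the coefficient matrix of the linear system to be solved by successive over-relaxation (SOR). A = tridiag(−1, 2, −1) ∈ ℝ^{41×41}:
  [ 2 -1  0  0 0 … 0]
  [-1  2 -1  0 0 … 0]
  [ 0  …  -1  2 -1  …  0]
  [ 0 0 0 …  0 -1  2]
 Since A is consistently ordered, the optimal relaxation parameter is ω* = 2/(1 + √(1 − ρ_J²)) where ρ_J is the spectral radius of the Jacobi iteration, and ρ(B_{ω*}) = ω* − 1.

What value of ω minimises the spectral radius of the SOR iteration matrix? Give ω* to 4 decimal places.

B_J for the 41×41 system has eigenvalues cos(kπ/42); ρ_J = cos(π/42) = 0.9972.
√(1−ρ_J²) = |sin(π/42)| = 0.07473
Young: ω* = 2/(1+√(1−ρ_J²)) = 2/(1+0.07473) = 2/1.07473 = 1.8609.
and ρ(B_{ω*}) = 1.8609 − 1 = 0.8609.

ω* = 1.8609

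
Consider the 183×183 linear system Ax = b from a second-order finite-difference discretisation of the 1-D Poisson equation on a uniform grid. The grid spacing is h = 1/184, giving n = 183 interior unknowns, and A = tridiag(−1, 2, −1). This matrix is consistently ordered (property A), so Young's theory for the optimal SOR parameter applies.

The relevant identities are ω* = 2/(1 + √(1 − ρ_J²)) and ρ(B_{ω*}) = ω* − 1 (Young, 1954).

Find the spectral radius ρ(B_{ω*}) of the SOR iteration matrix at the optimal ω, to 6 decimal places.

ρ_SOR = 0.966427

ρ_J = max_k |cos(kπ/184)| = cos(π/184) = 0.999854
1 − cos²(π/184) = sin²(π/184) ⇒ √(1−ρ_J²) = sin(π/184) = 0.0170730.
[ω*] 2 ÷ (1 + 0.0170730) = 2 ÷ 1.0170730 = 1.966427.
At ω = 1.966427 every |λ(B_ω)| = ω−1, so ρ_SOR = 0.966427.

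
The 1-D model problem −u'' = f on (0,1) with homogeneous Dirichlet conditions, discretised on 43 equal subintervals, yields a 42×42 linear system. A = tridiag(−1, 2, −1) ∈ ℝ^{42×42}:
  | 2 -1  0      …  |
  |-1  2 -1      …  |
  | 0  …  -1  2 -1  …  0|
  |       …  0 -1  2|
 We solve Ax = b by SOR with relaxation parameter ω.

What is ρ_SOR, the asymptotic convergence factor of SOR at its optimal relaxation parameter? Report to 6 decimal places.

ρ_SOR = 0.863941

[ρ_J] n=42: ρ(B_J) = cos(π/(n+1)) = cos(π/43) = 0.997332.
1 − cos²(π/43) = sin²(π/43) ⇒ √(1−ρ_J²) = sin(π/43) = 0.0729953.
[ω*] 2 ÷ (1 + 0.0729953) = 2 ÷ 1.0729953 = 1.863941.
ρ_SOR = ω* − 1 = 1.863941 − 1 = 0.863941.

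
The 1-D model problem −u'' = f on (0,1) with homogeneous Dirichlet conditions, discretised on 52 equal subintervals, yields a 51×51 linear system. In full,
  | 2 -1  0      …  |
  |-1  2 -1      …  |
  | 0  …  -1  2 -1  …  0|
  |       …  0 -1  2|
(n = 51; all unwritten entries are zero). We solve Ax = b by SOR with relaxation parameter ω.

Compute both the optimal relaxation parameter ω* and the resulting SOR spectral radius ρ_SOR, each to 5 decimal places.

With n=51, ρ(Jacobi) = cos(π/52) = 0.99818.
root = sin(π/52) = 0.060378  (since 1−cos² = sin²).
So ω* = 2/1.060378 = 1.88612 (Young).
[ρ_SOR] ω* − 1 = 0.88612.

ω* = 1.88612, ρ_SOR = 0.88612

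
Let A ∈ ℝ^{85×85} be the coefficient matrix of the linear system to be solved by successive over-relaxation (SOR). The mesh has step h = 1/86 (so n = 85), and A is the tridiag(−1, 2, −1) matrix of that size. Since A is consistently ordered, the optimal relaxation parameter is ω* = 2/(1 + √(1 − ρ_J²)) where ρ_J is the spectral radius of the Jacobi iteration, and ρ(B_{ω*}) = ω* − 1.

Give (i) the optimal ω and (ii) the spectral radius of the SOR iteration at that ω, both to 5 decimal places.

ω* = 1.92953, ρ_SOR = 0.92953

ρ_J = max_k |cos(kπ/86)| = cos(π/86) = 0.99933
root = sin(π/86) = 0.036522  (since 1−cos² = sin²).
ω* = 2/(1 + 0.036522) = 2/1.036522 = 1.92953.
At ω = 1.92953 every |λ(B_ω)| = ω−1, so ρ_SOR = 0.92953.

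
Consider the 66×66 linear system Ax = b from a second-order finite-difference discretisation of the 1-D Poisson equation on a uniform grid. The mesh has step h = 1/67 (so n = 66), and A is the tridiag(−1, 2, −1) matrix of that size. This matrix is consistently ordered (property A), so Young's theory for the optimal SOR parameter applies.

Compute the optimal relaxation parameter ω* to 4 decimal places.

½·tridiag(1,0,1) at n=66: λ_k = cos(kπ/67); max |λ| at k=1 ⇒ ρ_J = cos(π/67) ≈ 0.9989.
root = sin(π/67) = 0.04687  (since 1−cos² = sin²).
Then 2/(1+√(1−ρ_J²)) = 2/(1+0.04687); ω* = 2/1.04687 = 1.9105.
ρ_SOR = ω* − 1 ≈ 0.9105.

ω* = 1.9105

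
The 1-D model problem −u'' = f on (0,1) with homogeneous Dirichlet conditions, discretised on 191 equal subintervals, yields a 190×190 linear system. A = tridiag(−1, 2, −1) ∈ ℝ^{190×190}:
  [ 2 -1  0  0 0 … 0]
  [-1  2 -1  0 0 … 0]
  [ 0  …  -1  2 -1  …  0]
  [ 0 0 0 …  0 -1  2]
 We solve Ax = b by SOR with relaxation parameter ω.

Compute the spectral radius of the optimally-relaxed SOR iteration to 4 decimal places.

n=190: λ(B_J) = 1 − λ(A)/2 = cos(kπ/191); k=1 gives ρ_J = 0.9999.
√(1−ρ_J²) simplifies to sin(π/191) = 0.01645.
Young: ω* = 2/(1+√(1−ρ_J²)) = 2/(1+0.01645) = 2/1.01645 = 1.9676.
and ρ(B_{ω*}) = 1.9676 − 1 = 0.9676.

ρ_SOR = 0.9676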